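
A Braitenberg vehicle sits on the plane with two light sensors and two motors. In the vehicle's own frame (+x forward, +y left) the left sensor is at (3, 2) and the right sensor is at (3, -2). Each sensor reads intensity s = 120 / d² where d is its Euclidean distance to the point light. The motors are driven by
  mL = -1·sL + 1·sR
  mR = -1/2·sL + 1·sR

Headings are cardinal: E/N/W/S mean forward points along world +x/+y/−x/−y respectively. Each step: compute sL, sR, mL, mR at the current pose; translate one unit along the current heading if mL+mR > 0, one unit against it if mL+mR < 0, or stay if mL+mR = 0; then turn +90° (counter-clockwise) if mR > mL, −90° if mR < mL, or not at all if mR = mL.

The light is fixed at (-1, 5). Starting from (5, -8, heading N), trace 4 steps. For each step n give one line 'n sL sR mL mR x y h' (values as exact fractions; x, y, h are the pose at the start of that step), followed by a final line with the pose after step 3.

0 30/29 30/41 -360/1189 255/1189 5 -8 N
1 24/53 40/51 896/2703 1508/2703 5 -9 W
2 60/169 60/149 1200/25181 5670/25181 4 -9 S
3 120/233 120/353 -14400/82249 6780/82249 4 -10 E
final 3 -10 N

n=0: pose=(5,-8,N); sL=30/29, sR=30/41; mL=-360/1189, mR=255/1189; mL+mR=-105/1189 → advance -1; mR−mL=15/29 → turn +1·90°
n=1: pose=(5,-9,W); sL=24/53, sR=40/51; mL=896/2703, mR=1508/2703; mL+mR=2404/2703 → advance +1; mR−mL=12/53 → turn +1·90°
n=2: pose=(4,-9,S); sL=60/169, sR=60/149; mL=1200/25181, mR=5670/25181; mL+mR=6870/25181 → advance +1; mR−mL=30/169 → turn +1·90°
n=3: pose=(4,-10,E); sL=120/233, sR=120/353; mL=-14400/82249, mR=6780/82249; mL+mR=-7620/82249 → advance -1; mR−mL=60/233 → turn +1·90°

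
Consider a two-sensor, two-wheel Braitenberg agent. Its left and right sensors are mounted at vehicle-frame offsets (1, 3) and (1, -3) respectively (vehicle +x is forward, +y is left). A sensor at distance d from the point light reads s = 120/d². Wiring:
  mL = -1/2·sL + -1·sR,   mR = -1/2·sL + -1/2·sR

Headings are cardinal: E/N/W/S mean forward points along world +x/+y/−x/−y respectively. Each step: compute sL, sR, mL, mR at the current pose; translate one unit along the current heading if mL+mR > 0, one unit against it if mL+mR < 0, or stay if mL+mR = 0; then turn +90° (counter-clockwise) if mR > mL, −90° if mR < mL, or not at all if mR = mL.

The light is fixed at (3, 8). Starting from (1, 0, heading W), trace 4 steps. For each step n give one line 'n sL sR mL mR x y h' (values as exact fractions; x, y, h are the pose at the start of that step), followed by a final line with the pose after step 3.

0 12/13 60/17 -882/221 -492/221 1 0 W
1 24/17 120/97 -3204/1649 -2184/1649 2 0 S
2 15/2 6/5 -99/20 -87/20 2 1 E
3 120/61 120/37 -9540/2257 -5880/2257 1 1 N
final 1 0 W

n=0: pose=(1,0,W); sL=12/13, sR=60/17; mL=-882/221, mR=-492/221; mL+mR=-1374/221 → advance -1; mR−mL=30/17 → turn +1·90°
n=1: pose=(2,0,S); sL=24/17, sR=120/97; mL=-3204/1649, mR=-2184/1649; mL+mR=-5388/1649 → advance -1; mR−mL=60/97 → turn +1·90°
n=2: pose=(2,1,E); sL=15/2, sR=6/5; mL=-99/20, mR=-87/20; mL+mR=-93/10 → advance -1; mR−mL=3/5 → turn +1·90°
n=3: pose=(1,1,N); sL=120/61, sR=120/37; mL=-9540/2257, mR=-5880/2257; mL+mR=-15420/2257 → advance -1; mR−mL=60/37 → turn +1·90°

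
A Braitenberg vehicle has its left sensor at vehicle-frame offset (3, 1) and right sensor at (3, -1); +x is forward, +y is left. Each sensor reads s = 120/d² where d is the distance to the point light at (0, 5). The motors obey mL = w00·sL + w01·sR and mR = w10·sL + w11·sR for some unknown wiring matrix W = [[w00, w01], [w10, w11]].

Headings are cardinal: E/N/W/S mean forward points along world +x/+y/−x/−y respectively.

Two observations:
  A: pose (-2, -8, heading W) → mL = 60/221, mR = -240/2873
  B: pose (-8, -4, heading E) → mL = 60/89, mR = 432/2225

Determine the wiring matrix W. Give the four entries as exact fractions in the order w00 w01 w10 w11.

1/2 0 1/2 -1/2

obs A: pose=(-2,-8,W) → sL=120/221, sR=120/169, mL=60/221, mR=-240/2873
obs B: pose=(-8,-4,E) → sL=120/89, sR=24/25, mL=60/89, mR=432/2225
sensor matrix S = [[120/221, 120/169], [120/89, 24/25]]; det S = -557568/1278485
solve [mL_A; mL_B] = S·[w00; w01] and [mR_A; mR_B] = S·[w10; w11]:
  w00 = 1/2, w01 = 0, w10 = 1/2, w11 = -1/2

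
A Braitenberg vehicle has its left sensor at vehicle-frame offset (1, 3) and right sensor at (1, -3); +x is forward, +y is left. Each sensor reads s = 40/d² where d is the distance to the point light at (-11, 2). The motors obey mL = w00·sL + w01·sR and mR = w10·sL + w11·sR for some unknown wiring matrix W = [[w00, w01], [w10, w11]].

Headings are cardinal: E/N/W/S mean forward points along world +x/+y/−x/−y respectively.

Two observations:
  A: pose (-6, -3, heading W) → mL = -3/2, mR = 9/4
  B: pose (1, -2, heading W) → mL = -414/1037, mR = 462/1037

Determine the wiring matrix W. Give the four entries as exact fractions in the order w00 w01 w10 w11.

-1 -1/2 1/2 1

obs A: pose=(-6,-3,W) → sL=1/2, sR=2, mL=-3/2, mR=9/4
obs B: pose=(1,-2,W) → sL=4/17, sR=20/61, mL=-414/1037, mR=462/1037
sensor matrix S = [[1/2, 2], [4/17, 20/61]]; det S = -318/1037
solve [mL_A; mL_B] = S·[w00; w01] and [mR_A; mR_B] = S·[w10; w11]:
  w00 = -1, w01 = -1/2, w10 = 1/2, w11 = 1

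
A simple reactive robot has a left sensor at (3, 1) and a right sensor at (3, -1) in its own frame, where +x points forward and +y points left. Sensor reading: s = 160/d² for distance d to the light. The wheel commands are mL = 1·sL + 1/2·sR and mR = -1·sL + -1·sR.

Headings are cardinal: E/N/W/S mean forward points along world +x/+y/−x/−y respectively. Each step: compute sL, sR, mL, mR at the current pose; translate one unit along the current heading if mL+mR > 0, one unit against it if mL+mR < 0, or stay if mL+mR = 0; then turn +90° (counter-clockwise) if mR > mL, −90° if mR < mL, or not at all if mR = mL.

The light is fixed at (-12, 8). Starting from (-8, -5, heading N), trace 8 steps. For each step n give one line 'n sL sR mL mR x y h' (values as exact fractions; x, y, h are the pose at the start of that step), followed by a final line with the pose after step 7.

0 160/109 32/25 5744/2725 -7488/2725 -8 -5 N
1 80/109 80/137 15320/14933 -19680/14933 -8 -6 E
2 32/61 160/293 14256/17873 -19136/17873 -9 -6 S
3 40/49 10/9 605/441 -850/441 -9 -5 W
4 160/109 32/25 5744/2725 -7488/2725 -8 -5 N
5 80/109 80/137 15320/14933 -19680/14933 -8 -6 E
6 32/61 160/293 14256/17873 -19136/17873 -9 -6 S
7 40/49 10/9 605/441 -850/441 -9 -5 W
final -8 -5 N

n=0: pose=(-8,-5,N); sL=160/109, sR=32/25; mL=5744/2725, mR=-7488/2725; mL+mR=-16/25 → advance -1; mR−mL=-13232/2725 → turn -1·90°
n=1: pose=(-8,-6,E); sL=80/109, sR=80/137; mL=15320/14933, mR=-19680/14933; mL+mR=-40/137 → advance -1; mR−mL=-35000/14933 → turn -1·90°
n=2: pose=(-9,-6,S); sL=32/61, sR=160/293; mL=14256/17873, mR=-19136/17873; mL+mR=-80/293 → advance -1; mR−mL=-33392/17873 → turn -1·90°
n=3: pose=(-9,-5,W); sL=40/49, sR=10/9; mL=605/441, mR=-850/441; mL+mR=-5/9 → advance -1; mR−mL=-485/147 → turn -1·90°
n=4: pose=(-8,-5,N); sL=160/109, sR=32/25; mL=5744/2725, mR=-7488/2725; mL+mR=-16/25 → advance -1; mR−mL=-13232/2725 → turn -1·90°
n=5: pose=(-8,-6,E); sL=80/109, sR=80/137; mL=15320/14933, mR=-19680/14933; mL+mR=-40/137 → advance -1; mR−mL=-35000/14933 → turn -1·90°
n=6: pose=(-9,-6,S); sL=32/61, sR=160/293; mL=14256/17873, mR=-19136/17873; mL+mR=-80/293 → advance -1; mR−mL=-33392/17873 → turn -1·90°
n=7: pose=(-9,-5,W); sL=40/49, sR=10/9; mL=605/441, mR=-850/441; mL+mR=-5/9 → advance -1; mR−mL=-485/147 → turn -1·90°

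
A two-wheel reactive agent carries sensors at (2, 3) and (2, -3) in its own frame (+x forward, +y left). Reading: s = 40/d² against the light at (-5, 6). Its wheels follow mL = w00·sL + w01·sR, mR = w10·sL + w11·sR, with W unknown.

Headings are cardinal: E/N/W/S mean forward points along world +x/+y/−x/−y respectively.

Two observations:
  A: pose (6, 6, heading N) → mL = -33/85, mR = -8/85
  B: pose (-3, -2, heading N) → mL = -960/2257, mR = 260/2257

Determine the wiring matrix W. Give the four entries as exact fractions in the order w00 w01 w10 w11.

obs A: pose=(6,6,N) → sL=10/17, sR=1/5, mL=-33/85, mR=-8/85
obs B: pose=(-3,-2,N) → sL=40/37, sR=40/61, mL=-960/2257, mR=260/2257
sensor matrix S = [[10/17, 1/5], [40/37, 40/61]]; det S = 6504/38369
solve [mL_A; mL_B] = S·[w00; w01] and [mR_A; mR_B] = S·[w10; w11]:
  w00 = -1, w01 = 1, w10 = -1/2, w11 = 1

-1 1 -1/2 1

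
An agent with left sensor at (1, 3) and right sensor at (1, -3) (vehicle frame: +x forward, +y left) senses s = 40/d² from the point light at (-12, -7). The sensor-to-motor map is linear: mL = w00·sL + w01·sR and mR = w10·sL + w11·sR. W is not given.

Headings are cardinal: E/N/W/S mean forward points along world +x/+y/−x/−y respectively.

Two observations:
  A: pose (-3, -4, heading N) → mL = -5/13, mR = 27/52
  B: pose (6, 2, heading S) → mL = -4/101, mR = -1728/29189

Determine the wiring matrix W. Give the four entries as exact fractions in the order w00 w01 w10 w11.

obs A: pose=(-3,-4,N) → sL=10/13, sR=1/4, mL=-5/13, mR=27/52
obs B: pose=(6,2,S) → sL=8/101, sR=40/289, mL=-4/101, mR=-1728/29189
sensor matrix S = [[10/13, 1/4], [8/101, 40/289]]; det S = 32886/379457
solve [mL_A; mL_B] = S·[w00; w01] and [mR_A; mR_B] = S·[w10; w11]:
  w00 = -1/2, w01 = 0, w10 = 1, w11 = -1

-1/2 0 1 -1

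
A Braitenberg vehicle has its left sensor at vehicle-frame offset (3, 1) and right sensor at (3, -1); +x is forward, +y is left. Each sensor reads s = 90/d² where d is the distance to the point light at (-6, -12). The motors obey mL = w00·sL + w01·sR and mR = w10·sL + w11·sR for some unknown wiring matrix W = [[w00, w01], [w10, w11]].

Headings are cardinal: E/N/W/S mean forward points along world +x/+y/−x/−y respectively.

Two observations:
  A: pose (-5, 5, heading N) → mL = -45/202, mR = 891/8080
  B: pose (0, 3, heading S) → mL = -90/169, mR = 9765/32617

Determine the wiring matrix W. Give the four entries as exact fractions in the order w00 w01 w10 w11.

0 -1 -1/2 1

obs A: pose=(-5,5,N) → sL=9/40, sR=45/202, mL=-45/202, mR=891/8080
obs B: pose=(0,3,S) → sL=90/193, sR=90/169, mL=-90/169, mR=9765/32617
sensor matrix S = [[9/40, 45/202], [90/193, 90/169]]; det S = 210033/13177268
solve [mL_A; mL_B] = S·[w00; w01] and [mR_A; mR_B] = S·[w10; w11]:
  w00 = 0, w01 = -1, w10 = -1/2, w11 = 1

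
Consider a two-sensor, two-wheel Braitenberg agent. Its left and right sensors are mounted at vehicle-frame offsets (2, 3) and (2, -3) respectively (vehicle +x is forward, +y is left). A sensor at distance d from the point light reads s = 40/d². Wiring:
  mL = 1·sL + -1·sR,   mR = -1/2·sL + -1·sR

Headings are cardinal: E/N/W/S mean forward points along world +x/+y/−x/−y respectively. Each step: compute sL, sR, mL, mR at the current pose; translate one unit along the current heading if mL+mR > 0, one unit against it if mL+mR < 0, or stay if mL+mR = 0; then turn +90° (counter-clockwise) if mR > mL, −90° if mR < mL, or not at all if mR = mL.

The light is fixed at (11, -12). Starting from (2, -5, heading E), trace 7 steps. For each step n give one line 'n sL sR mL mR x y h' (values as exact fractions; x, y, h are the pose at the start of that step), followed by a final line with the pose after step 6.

0 40/149 8/13 -672/1937 -1452/1937 2 -5 E
1 20/37 20/97 1200/3589 -1710/3589 1 -5 S
2 40/169 8/53 768/8957 -2412/8957 1 -4 W
3 10/61 5/17 -135/1037 -390/1037 2 -4 N
4 40/149 8/13 -672/1937 -1452/1937 2 -5 E
5 20/37 20/97 1200/3589 -1710/3589 1 -5 S
6 40/169 8/53 768/8957 -2412/8957 1 -4 W
final 2 -4 N

n=0: pose=(2,-5,E); sL=40/149, sR=8/13; mL=-672/1937, mR=-1452/1937; mL+mR=-2124/1937 → advance -1; mR−mL=-60/149 → turn -1·90°
n=1: pose=(1,-5,S); sL=20/37, sR=20/97; mL=1200/3589, mR=-1710/3589; mL+mR=-510/3589 → advance -1; mR−mL=-30/37 → turn -1·90°
n=2: pose=(1,-4,W); sL=40/169, sR=8/53; mL=768/8957, mR=-2412/8957; mL+mR=-1644/8957 → advance -1; mR−mL=-60/169 → turn -1·90°
n=3: pose=(2,-4,N); sL=10/61, sR=5/17; mL=-135/1037, mR=-390/1037; mL+mR=-525/1037 → advance -1; mR−mL=-15/61 → turn -1·90°
n=4: pose=(2,-5,E); sL=40/149, sR=8/13; mL=-672/1937, mR=-1452/1937; mL+mR=-2124/1937 → advance -1; mR−mL=-60/149 → turn -1·90°
n=5: pose=(1,-5,S); sL=20/37, sR=20/97; mL=1200/3589, mR=-1710/3589; mL+mR=-510/3589 → advance -1; mR−mL=-30/37 → turn -1·90°
n=6: pose=(1,-4,W); sL=40/169, sR=8/53; mL=768/8957, mR=-2412/8957; mL+mR=-1644/8957 → advance -1; mR−mL=-60/169 → turn -1·90°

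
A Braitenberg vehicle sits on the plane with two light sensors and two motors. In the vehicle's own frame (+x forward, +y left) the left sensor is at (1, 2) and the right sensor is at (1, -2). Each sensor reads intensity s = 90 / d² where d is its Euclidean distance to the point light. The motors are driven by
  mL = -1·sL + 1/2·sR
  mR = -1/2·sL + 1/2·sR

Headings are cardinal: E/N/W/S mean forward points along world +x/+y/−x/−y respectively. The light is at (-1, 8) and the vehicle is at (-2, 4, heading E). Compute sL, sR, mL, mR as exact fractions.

45/2 5/2 -85/4 -10

left sensor world pos  = (-1, 6); dL² = 4
right sensor world pos = (-1, 2); dR² = 36
sL = 90/4 = 45/2
sR = 90/36 = 5/2
mL = -1·sL + 1/2·sR = -85/4
mR = -1/2·sL + 1/2·sR = -10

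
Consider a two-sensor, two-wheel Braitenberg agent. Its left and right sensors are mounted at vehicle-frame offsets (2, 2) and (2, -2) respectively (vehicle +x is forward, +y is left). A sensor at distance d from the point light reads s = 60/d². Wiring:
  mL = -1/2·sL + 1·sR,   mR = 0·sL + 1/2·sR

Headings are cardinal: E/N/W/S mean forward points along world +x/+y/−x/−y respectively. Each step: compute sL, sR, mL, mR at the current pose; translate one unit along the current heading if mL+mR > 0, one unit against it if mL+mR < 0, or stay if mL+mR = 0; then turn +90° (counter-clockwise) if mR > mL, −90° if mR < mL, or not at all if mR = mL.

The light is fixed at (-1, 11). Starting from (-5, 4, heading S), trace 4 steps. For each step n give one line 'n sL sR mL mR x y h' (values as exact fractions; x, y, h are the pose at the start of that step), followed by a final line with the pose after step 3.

n=0: pose=(-5,4,S); sL=12/17, sR=20/39; mL=106/663, mR=10/39; mL+mR=92/221 → advance +1; mR−mL=64/663 → turn +1·90°
n=1: pose=(-5,3,E); sL=3/2, sR=15/26; mL=-9/52, mR=15/52; mL+mR=3/26 → advance +1; mR−mL=6/13 → turn +1·90°
n=2: pose=(-4,3,N); sL=60/61, sR=60/37; mL=2550/2257, mR=30/37; mL+mR=4380/2257 → advance +1; mR−mL=-720/2257 → turn -1·90°
n=3: pose=(-4,4,E); sL=30/13, sR=30/41; mL=-225/533, mR=15/41; mL+mR=-30/533 → advance -1; mR−mL=420/533 → turn +1·90°

0 12/17 20/39 106/663 10/39 -5 4 S
1 3/2 15/26 -9/52 15/52 -5 3 E
2 60/61 60/37 2550/2257 30/37 -4 3 N
3 30/13 30/41 -225/533 15/41 -4 4 E
final -5 4 N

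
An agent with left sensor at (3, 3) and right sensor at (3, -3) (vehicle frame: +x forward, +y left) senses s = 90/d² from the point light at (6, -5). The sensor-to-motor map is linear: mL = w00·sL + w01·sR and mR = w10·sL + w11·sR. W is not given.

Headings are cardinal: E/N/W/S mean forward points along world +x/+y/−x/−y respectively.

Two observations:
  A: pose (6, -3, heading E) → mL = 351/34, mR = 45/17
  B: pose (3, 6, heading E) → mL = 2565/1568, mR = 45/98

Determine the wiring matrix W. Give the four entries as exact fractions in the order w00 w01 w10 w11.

obs A: pose=(6,-3,E) → sL=45/17, sR=9, mL=351/34, mR=45/17
obs B: pose=(3,6,E) → sL=45/98, sR=45/32, mL=2565/1568, mR=45/98
sensor matrix S = [[45/17, 9], [45/98, 45/32]]; det S = -10935/26656
solve [mL_A; mL_B] = S·[w00; w01] and [mR_A; mR_B] = S·[w10; w11]:
  w00 = 1/2, w01 = 1, w10 = 1, w11 = 0

1/2 1 1 0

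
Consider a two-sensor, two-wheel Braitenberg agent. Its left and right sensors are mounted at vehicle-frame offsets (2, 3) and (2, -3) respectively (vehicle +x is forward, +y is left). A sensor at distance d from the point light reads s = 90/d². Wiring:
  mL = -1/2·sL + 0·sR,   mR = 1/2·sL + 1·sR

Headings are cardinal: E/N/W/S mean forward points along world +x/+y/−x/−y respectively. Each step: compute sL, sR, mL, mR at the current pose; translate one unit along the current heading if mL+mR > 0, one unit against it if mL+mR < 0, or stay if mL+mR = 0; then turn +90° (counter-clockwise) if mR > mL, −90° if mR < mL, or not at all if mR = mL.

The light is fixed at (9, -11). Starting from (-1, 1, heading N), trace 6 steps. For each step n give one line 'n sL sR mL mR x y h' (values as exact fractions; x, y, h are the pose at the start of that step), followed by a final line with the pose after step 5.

n=0: pose=(-1,1,N); sL=18/73, sR=18/49; mL=-9/73, mR=1755/3577; mL+mR=18/49 → advance +1; mR−mL=2196/3577 → turn +1·90°
n=1: pose=(-1,2,W); sL=45/122, sR=9/40; mL=-45/244, mR=999/2440; mL+mR=9/40 → advance +1; mR−mL=1449/2440 → turn +1·90°
n=2: pose=(-2,2,S); sL=18/37, sR=90/317; mL=-9/37, mR=6183/11729; mL+mR=90/317 → advance +1; mR−mL=9036/11729 → turn +1·90°
n=3: pose=(-2,1,E); sL=5/17, sR=5/9; mL=-5/34, mR=215/306; mL+mR=5/9 → advance +1; mR−mL=130/153 → turn +1·90°
n=4: pose=(-1,1,N); sL=18/73, sR=18/49; mL=-9/73, mR=1755/3577; mL+mR=18/49 → advance +1; mR−mL=2196/3577 → turn +1·90°
n=5: pose=(-1,2,W); sL=45/122, sR=9/40; mL=-45/244, mR=999/2440; mL+mR=9/40 → advance +1; mR−mL=1449/2440 → turn +1·90°

0 18/73 18/49 -9/73 1755/3577 -1 1 N
1 45/122 9/40 -45/244 999/2440 -1 2 W
2 18/37 90/317 -9/37 6183/11729 -2 2 S
3 5/17 5/9 -5/34 215/306 -2 1 E
4 18/73 18/49 -9/73 1755/3577 -1 1 N
5 45/122 9/40 -45/244 999/2440 -1 2 W
final -2 2 S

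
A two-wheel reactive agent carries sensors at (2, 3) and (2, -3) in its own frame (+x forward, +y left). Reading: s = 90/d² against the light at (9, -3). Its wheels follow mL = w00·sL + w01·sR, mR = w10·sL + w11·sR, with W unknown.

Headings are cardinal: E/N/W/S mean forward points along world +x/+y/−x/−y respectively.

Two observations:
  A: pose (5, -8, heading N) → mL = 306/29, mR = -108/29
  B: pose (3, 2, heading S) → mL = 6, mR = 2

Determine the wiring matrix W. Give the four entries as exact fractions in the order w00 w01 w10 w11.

obs A: pose=(5,-8,N) → sL=45/29, sR=9, mL=306/29, mR=-108/29
obs B: pose=(3,2,S) → sL=5, sR=1, mL=6, mR=2
sensor matrix S = [[45/29, 9], [5, 1]]; det S = -1260/29
solve [mL_A; mL_B] = S·[w00; w01] and [mR_A; mR_B] = S·[w10; w11]:
  w00 = 1, w01 = 1, w10 = 1/2, w11 = -1/2

1 1 1/2 -1/2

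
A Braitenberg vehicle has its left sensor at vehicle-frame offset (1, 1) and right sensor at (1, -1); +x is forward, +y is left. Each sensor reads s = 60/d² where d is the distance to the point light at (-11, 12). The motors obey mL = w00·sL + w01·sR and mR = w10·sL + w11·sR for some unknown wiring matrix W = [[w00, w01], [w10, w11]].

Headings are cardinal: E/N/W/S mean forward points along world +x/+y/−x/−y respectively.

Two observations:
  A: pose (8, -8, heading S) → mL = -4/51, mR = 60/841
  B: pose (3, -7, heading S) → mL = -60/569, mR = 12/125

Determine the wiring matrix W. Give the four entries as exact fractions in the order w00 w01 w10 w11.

0 -1 1 0

obs A: pose=(8,-8,S) → sL=60/841, sR=4/51, mL=-4/51, mR=60/841
obs B: pose=(3,-7,S) → sL=12/125, sR=60/569, mL=-60/569, mR=12/125
sensor matrix S = [[60/841, 4/51], [12/125, 60/569]]; det S = -6464/1016874125
solve [mL_A; mL_B] = S·[w00; w01] and [mR_A; mR_B] = S·[w10; w11]:
  w00 = 0, w01 = -1, w10 = 1, w11 = 0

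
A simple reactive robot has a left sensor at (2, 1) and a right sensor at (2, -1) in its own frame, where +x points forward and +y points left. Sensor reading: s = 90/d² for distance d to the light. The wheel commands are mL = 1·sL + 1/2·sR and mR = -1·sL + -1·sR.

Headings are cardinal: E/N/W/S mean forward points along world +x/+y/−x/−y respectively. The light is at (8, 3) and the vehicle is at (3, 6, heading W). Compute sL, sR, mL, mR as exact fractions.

90/53 18/13 1647/689 -2124/689

left sensor world pos  = (1, 5); dL² = 53
right sensor world pos = (1, 7); dR² = 65
sL = 90/53 = 90/53
sR = 90/65 = 18/13
mL = 1·sL + 1/2·sR = 1647/689
mR = -1·sL + -1·sR = -2124/689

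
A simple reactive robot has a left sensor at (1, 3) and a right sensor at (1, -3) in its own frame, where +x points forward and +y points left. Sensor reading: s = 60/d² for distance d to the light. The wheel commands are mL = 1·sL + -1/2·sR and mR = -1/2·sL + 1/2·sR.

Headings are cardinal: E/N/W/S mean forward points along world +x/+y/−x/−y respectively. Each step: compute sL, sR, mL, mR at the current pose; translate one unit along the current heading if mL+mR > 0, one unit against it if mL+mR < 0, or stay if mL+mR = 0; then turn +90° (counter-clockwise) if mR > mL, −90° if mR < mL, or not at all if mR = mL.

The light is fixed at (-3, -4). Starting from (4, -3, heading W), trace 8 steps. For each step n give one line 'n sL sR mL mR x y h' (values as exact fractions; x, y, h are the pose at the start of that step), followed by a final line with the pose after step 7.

n=0: pose=(4,-3,W); sL=3/2, sR=15/13; mL=12/13, mR=-9/52; mL+mR=3/4 → advance +1; mR−mL=-57/52 → turn -1·90°
n=1: pose=(3,-3,N); sL=60/13, sR=12/17; mL=942/221, mR=-432/221; mL+mR=30/13 → advance +1; mR−mL=-1374/221 → turn -1·90°
n=2: pose=(3,-2,E); sL=30/37, sR=6/5; mL=39/185, mR=36/185; mL+mR=15/37 → advance +1; mR−mL=-3/185 → turn -1·90°
n=3: pose=(4,-2,S); sL=60/101, sR=60/17; mL=-2010/1717, mR=2520/1717; mL+mR=30/101 → advance +1; mR−mL=4530/1717 → turn +1·90°
n=4: pose=(4,-3,E); sL=3/4, sR=15/17; mL=21/68, mR=9/136; mL+mR=3/8 → advance +1; mR−mL=-33/136 → turn -1·90°
n=5: pose=(5,-3,S); sL=60/121, sR=12/5; mL=-426/605, mR=576/605; mL+mR=30/121 → advance +1; mR−mL=1002/605 → turn +1·90°
n=6: pose=(5,-4,E); sL=2/3, sR=2/3; mL=1/3, mR=0; mL+mR=1/3 → advance +1; mR−mL=-1/3 → turn -1·90°
n=7: pose=(6,-4,S); sL=12/29, sR=60/37; mL=-426/1073, mR=648/1073; mL+mR=6/29 → advance +1; mR−mL=1074/1073 → turn +1·90°

0 3/2 15/13 12/13 -9/52 4 -3 W
1 60/13 12/17 942/221 -432/221 3 -3 N
2 30/37 6/5 39/185 36/185 3 -2 E
3 60/101 60/17 -2010/1717 2520/1717 4 -2 S
4 3/4 15/17 21/68 9/136 4 -3 E
5 60/121 12/5 -426/605 576/605 5 -3 S
6 2/3 2/3 1/3 0 5 -4 E
7 12/29 60/37 -426/1073 648/1073 6 -4 S
final 6 -5 E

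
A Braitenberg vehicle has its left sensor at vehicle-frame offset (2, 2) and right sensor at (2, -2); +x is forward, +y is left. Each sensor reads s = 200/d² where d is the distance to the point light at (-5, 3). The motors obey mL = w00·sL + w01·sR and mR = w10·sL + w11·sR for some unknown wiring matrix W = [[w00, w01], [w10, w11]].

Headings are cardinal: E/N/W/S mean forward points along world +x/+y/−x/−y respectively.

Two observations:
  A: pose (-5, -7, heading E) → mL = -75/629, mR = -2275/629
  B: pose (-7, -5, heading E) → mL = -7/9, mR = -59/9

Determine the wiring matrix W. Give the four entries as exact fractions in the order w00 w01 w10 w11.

obs A: pose=(-5,-7,E) → sL=50/17, sR=50/37, mL=-75/629, mR=-2275/629
obs B: pose=(-7,-5,E) → sL=50/9, sR=2, mL=-7/9, mR=-59/9
sensor matrix S = [[50/17, 50/37], [50/9, 2]]; det S = -9200/5661
solve [mL_A; mL_B] = S·[w00; w01] and [mR_A; mR_B] = S·[w10; w11]:
  w00 = -1/2, w01 = 1, w10 = -1, w11 = -1/2

-1/2 1 -1 -1/2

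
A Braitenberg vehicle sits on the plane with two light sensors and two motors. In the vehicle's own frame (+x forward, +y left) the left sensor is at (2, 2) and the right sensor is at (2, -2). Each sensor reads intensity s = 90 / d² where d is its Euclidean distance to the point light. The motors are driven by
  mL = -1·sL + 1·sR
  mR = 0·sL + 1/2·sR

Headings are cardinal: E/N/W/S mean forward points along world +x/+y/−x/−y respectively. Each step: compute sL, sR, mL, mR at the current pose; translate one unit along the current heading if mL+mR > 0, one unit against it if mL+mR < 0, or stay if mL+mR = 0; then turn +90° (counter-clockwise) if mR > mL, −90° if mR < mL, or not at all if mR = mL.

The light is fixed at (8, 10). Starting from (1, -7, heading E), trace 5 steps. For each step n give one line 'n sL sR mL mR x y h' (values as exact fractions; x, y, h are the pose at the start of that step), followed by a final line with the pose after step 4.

n=0: pose=(1,-7,E); sL=9/25, sR=45/193; mL=-612/4825, mR=45/386; mL+mR=-99/9650 → advance -1; mR−mL=2349/9650 → turn +1·90°
n=1: pose=(0,-7,N); sL=18/65, sR=10/29; mL=128/1885, mR=5/29; mL+mR=453/1885 → advance +1; mR−mL=197/1885 → turn +1·90°
n=2: pose=(0,-6,W); sL=45/212, sR=45/148; mL=180/1961, mR=45/296; mL+mR=3825/15688 → advance +1; mR−mL=945/15688 → turn +1·90°
n=3: pose=(-1,-6,S); sL=90/373, sR=18/89; mL=-1296/33197, mR=9/89; mL+mR=2061/33197 → advance +1; mR−mL=4653/33197 → turn +1·90°
n=4: pose=(-1,-7,E); sL=45/137, sR=9/41; mL=-612/5617, mR=9/82; mL+mR=9/11234 → advance +1; mR−mL=2457/11234 → turn +1·90°

0 9/25 45/193 -612/4825 45/386 1 -7 E
1 18/65 10/29 128/1885 5/29 0 -7 N
2 45/212 45/148 180/1961 45/296 0 -6 W
3 90/373 18/89 -1296/33197 9/89 -1 -6 S
4 45/137 9/41 -612/5617 9/82 -1 -7 E
final 0 -7 N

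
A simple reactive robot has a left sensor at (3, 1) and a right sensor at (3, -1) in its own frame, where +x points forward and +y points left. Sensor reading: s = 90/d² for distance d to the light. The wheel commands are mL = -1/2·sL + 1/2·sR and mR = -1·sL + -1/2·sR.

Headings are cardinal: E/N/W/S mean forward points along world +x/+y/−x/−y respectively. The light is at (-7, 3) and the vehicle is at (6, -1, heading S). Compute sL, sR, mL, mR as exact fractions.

left sensor world pos  = (7, -4); dL² = 245
right sensor world pos = (5, -4); dR² = 193
sL = 90/245 = 18/49
sR = 90/193 = 90/193
mL = -1/2·sL + 1/2·sR = 468/9457
mR = -1·sL + -1/2·sR = -5679/9457

18/49 90/193 468/9457 -5679/9457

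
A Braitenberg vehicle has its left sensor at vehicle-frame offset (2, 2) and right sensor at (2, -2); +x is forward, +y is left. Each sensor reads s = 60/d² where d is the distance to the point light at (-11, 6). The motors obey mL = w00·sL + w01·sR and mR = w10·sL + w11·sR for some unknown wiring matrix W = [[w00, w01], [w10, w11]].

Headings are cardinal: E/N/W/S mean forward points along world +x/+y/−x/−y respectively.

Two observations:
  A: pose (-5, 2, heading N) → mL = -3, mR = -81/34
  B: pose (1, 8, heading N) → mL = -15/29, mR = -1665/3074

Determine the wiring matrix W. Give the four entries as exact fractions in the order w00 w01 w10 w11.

-1 0 -1/2 -1

obs A: pose=(-5,2,N) → sL=3, sR=15/17, mL=-3, mR=-81/34
obs B: pose=(1,8,N) → sL=15/29, sR=15/53, mL=-15/29, mR=-1665/3074
sensor matrix S = [[3, 15/17], [15/29, 15/53]]; det S = 10260/26129
solve [mL_A; mL_B] = S·[w00; w01] and [mR_A; mR_B] = S·[w10; w11]:
  w00 = -1, w01 = 0, w10 = -1/2, w11 = -1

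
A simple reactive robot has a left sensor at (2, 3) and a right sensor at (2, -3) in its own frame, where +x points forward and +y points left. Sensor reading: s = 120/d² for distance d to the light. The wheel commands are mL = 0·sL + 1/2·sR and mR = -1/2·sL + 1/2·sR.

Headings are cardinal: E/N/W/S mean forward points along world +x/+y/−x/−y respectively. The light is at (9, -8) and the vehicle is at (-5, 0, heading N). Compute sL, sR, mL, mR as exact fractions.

120/389 120/221 60/221 10080/85969

left sensor world pos  = (-8, 2); dL² = 389
right sensor world pos = (-2, 2); dR² = 221
sL = 120/389 = 120/389
sR = 120/221 = 120/221
mL = 0·sL + 1/2·sR = 60/221
mR = -1/2·sL + 1/2·sR = 10080/85969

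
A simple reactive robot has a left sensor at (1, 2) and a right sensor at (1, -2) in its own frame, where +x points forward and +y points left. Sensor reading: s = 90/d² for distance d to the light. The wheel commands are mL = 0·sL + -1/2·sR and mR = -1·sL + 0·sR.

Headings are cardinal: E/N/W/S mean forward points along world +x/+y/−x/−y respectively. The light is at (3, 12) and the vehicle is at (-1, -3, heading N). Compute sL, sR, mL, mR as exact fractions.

45/116 9/20 -9/40 -45/116

left sensor world pos  = (-3, -2); dL² = 232
right sensor world pos = (1, -2); dR² = 200
sL = 90/232 = 45/116
sR = 90/200 = 9/20
mL = 0·sL + -1/2·sR = -9/40
mR = -1·sL + 0·sR = -45/116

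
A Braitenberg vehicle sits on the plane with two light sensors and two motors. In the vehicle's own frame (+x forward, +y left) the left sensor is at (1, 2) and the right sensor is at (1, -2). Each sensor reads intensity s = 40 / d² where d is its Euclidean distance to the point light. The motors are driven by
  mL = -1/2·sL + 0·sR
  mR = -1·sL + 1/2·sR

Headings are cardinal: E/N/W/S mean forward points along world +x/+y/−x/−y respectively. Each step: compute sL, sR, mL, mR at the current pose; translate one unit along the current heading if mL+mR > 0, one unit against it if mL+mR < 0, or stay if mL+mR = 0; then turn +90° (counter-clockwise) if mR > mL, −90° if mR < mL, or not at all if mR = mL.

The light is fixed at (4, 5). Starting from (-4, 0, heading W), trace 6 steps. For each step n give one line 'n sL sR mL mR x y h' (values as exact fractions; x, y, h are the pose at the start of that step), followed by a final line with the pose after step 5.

n=0: pose=(-4,0,W); sL=4/13, sR=4/9; mL=-2/13, mR=-10/117; mL+mR=-28/117 → advance -1; mR−mL=8/117 → turn +1·90°
n=1: pose=(-3,0,S); sL=40/61, sR=40/117; mL=-20/61, mR=-3460/7137; mL+mR=-5800/7137 → advance -1; mR−mL=-1120/7137 → turn -1·90°
n=2: pose=(-3,1,W); sL=2/5, sR=10/17; mL=-1/5, mR=-9/85; mL+mR=-26/85 → advance -1; mR−mL=8/85 → turn +1·90°
n=3: pose=(-2,1,S); sL=40/41, sR=40/89; mL=-20/41, mR=-2740/3649; mL+mR=-4520/3649 → advance -1; mR−mL=-960/3649 → turn -1·90°
n=4: pose=(-2,2,W); sL=20/37, sR=4/5; mL=-10/37, mR=-26/185; mL+mR=-76/185 → advance -1; mR−mL=24/185 → turn +1·90°
n=5: pose=(-1,2,S); sL=8/5, sR=8/13; mL=-4/5, mR=-84/65; mL+mR=-136/65 → advance -1; mR−mL=-32/65 → turn -1·90°

0 4/13 4/9 -2/13 -10/117 -4 0 W
1 40/61 40/117 -20/61 -3460/7137 -3 0 S
2 2/5 10/17 -1/5 -9/85 -3 1 W
3 40/41 40/89 -20/41 -2740/3649 -2 1 S
4 20/37 4/5 -10/37 -26/185 -2 2 W
5 8/5 8/13 -4/5 -84/65 -1 2 S
final -1 3 W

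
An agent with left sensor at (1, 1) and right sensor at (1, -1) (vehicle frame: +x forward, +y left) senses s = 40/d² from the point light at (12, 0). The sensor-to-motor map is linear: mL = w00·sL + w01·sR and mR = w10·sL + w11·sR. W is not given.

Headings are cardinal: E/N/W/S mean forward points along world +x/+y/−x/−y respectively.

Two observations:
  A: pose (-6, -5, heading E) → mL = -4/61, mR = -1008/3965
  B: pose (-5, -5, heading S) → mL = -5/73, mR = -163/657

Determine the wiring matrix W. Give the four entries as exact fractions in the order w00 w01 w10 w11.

obs A: pose=(-6,-5,E) → sL=8/61, sR=8/65, mL=-4/61, mR=-1008/3965
obs B: pose=(-5,-5,S) → sL=10/73, sR=1/9, mL=-5/73, mR=-163/657
sensor matrix S = [[8/61, 8/65], [10/73, 1/9]]; det S = -1192/521001
solve [mL_A; mL_B] = S·[w00; w01] and [mR_A; mR_B] = S·[w10; w11]:
  w00 = -1/2, w01 = 0, w10 = -1, w11 = -1

-1/2 0 -1 -1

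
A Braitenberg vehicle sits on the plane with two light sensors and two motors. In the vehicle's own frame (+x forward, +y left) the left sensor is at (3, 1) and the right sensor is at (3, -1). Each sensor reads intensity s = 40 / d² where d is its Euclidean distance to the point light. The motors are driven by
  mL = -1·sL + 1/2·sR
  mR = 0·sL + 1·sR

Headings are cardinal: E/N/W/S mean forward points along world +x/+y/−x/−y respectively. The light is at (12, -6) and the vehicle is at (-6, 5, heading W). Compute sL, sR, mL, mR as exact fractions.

40/541 8/117 -2516/63297 8/117

left sensor world pos  = (-9, 4); dL² = 541
right sensor world pos = (-9, 6); dR² = 585
sL = 40/541 = 40/541
sR = 40/585 = 8/117
mL = -1·sL + 1/2·sR = -2516/63297
mR = 0·sL + 1·sR = 8/117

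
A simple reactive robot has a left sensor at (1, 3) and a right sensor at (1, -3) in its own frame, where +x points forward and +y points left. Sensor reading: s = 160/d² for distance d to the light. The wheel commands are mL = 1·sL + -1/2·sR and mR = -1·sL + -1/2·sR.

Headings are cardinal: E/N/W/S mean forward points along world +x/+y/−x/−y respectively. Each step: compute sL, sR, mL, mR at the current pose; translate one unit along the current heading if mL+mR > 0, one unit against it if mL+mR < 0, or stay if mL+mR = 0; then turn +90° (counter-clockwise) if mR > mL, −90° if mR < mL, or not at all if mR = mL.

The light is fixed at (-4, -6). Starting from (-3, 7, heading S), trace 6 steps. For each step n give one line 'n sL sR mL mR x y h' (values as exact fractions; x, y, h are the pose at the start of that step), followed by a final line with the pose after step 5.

0 1 40/37 17/37 -57/37 -3 7 S
1 160/121 160/289 36560/34969 -55920/34969 -3 8 W
2 80/113 16/25 1096/2825 -2904/2825 -2 8 N
3 32/53 160/109 -752/5777 -7728/5777 -2 7 E
4 1 40/37 17/37 -57/37 -3 7 S
5 160/121 160/289 36560/34969 -55920/34969 -3 8 W
final -2 8 N

n=0: pose=(-3,7,S); sL=1, sR=40/37; mL=17/37, mR=-57/37; mL+mR=-40/37 → advance -1; mR−mL=-2 → turn -1·90°
n=1: pose=(-3,8,W); sL=160/121, sR=160/289; mL=36560/34969, mR=-55920/34969; mL+mR=-160/289 → advance -1; mR−mL=-320/121 → turn -1·90°
n=2: pose=(-2,8,N); sL=80/113, sR=16/25; mL=1096/2825, mR=-2904/2825; mL+mR=-16/25 → advance -1; mR−mL=-160/113 → turn -1·90°
n=3: pose=(-2,7,E); sL=32/53, sR=160/109; mL=-752/5777, mR=-7728/5777; mL+mR=-160/109 → advance -1; mR−mL=-64/53 → turn -1·90°
n=4: pose=(-3,7,S); sL=1, sR=40/37; mL=17/37, mR=-57/37; mL+mR=-40/37 → advance -1; mR−mL=-2 → turn -1·90°
n=5: pose=(-3,8,W); sL=160/121, sR=160/289; mL=36560/34969, mR=-55920/34969; mL+mR=-160/289 → advance -1; mR−mL=-320/121 → turn -1·90°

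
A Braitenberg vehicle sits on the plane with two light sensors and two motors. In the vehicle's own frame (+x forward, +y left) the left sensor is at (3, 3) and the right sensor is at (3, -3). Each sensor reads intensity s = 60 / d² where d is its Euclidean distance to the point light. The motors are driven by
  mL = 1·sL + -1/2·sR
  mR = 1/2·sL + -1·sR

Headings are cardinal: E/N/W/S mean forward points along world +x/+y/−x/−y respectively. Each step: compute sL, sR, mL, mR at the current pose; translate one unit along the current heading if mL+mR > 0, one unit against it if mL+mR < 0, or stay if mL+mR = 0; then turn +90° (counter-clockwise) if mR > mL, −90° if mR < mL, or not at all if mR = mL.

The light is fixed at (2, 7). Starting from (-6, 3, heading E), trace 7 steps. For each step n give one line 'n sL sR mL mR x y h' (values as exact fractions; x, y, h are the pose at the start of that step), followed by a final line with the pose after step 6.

0 30/13 30/37 915/481 165/481 -6 3 E
1 12/13 60/149 1398/1937 114/1937 -5 3 S
2 15/41 15/26 165/2132 -210/533 -5 2 W
3 12/17 60/13 -354/221 -942/221 -4 2 N
4 10/3 2/3 3 1 -4 1 E
5 12/17 12/29 246/493 -30/493 -3 1 S
6 15/41 3/4 -3/328 -93/164 -3 0 W
final -2 0 N

n=0: pose=(-6,3,E); sL=30/13, sR=30/37; mL=915/481, mR=165/481; mL+mR=1080/481 → advance +1; mR−mL=-750/481 → turn -1·90°
n=1: pose=(-5,3,S); sL=12/13, sR=60/149; mL=1398/1937, mR=114/1937; mL+mR=1512/1937 → advance +1; mR−mL=-1284/1937 → turn -1·90°
n=2: pose=(-5,2,W); sL=15/41, sR=15/26; mL=165/2132, mR=-210/533; mL+mR=-675/2132 → advance -1; mR−mL=-1005/2132 → turn -1·90°
n=3: pose=(-4,2,N); sL=12/17, sR=60/13; mL=-354/221, mR=-942/221; mL+mR=-1296/221 → advance -1; mR−mL=-588/221 → turn -1·90°
n=4: pose=(-4,1,E); sL=10/3, sR=2/3; mL=3, mR=1; mL+mR=4 → advance +1; mR−mL=-2 → turn -1·90°
n=5: pose=(-3,1,S); sL=12/17, sR=12/29; mL=246/493, mR=-30/493; mL+mR=216/493 → advance +1; mR−mL=-276/493 → turn -1·90°
n=6: pose=(-3,0,W); sL=15/41, sR=3/4; mL=-3/328, mR=-93/164; mL+mR=-189/328 → advance -1; mR−mL=-183/328 → turn -1·90°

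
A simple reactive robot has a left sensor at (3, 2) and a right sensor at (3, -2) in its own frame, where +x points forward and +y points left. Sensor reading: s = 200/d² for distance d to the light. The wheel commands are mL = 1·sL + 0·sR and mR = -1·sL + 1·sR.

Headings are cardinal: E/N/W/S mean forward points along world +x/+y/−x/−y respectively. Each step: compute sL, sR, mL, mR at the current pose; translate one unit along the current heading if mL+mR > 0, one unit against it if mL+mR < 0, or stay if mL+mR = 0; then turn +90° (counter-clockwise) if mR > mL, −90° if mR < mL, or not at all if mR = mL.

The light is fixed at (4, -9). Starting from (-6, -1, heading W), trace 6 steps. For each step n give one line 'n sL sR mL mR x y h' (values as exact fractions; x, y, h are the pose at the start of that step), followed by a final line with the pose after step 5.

n=0: pose=(-6,-1,W); sL=40/41, sR=200/269; mL=40/41, mR=-2560/11029; mL+mR=200/269 → advance +1; mR−mL=-13320/11029 → turn -1·90°
n=1: pose=(-7,-1,N); sL=20/29, sR=100/101; mL=20/29, mR=880/2929; mL+mR=100/101 → advance +1; mR−mL=-1140/2929 → turn -1·90°
n=2: pose=(-7,0,E); sL=40/37, sR=200/113; mL=40/37, mR=2880/4181; mL+mR=200/113 → advance +1; mR−mL=-1640/4181 → turn -1·90°
n=3: pose=(-6,0,S); sL=2, sR=10/9; mL=2, mR=-8/9; mL+mR=10/9 → advance +1; mR−mL=-26/9 → turn -1·90°
n=4: pose=(-6,-1,W); sL=40/41, sR=200/269; mL=40/41, mR=-2560/11029; mL+mR=200/269 → advance +1; mR−mL=-13320/11029 → turn -1·90°
n=5: pose=(-7,-1,N); sL=20/29, sR=100/101; mL=20/29, mR=880/2929; mL+mR=100/101 → advance +1; mR−mL=-1140/2929 → turn -1·90°

0 40/41 200/269 40/41 -2560/11029 -6 -1 W
1 20/29 100/101 20/29 880/2929 -7 -1 N
2 40/37 200/113 40/37 2880/4181 -7 0 E
3 2 10/9 2 -8/9 -6 0 S
4 40/41 200/269 40/41 -2560/11029 -6 -1 W
5 20/29 100/101 20/29 880/2929 -7 -1 N
final -7 0 E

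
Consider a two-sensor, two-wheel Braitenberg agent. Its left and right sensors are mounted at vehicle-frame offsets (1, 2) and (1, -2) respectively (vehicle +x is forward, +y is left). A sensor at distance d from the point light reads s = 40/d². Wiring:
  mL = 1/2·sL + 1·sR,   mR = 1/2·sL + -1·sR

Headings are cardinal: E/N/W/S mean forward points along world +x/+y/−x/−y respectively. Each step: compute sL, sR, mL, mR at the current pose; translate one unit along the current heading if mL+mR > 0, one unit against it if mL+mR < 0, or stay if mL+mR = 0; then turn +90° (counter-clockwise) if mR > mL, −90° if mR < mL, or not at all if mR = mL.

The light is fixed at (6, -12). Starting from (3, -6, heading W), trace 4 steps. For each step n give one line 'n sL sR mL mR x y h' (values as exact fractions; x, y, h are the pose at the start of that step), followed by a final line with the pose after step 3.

n=0: pose=(3,-6,W); sL=5/4, sR=1/2; mL=9/8, mR=1/8; mL+mR=5/4 → advance +1; mR−mL=-1 → turn -1·90°
n=1: pose=(2,-6,N); sL=8/17, sR=40/53; mL=892/901, mR=-468/901; mL+mR=8/17 → advance +1; mR−mL=-80/53 → turn -1·90°
n=2: pose=(2,-5,E); sL=4/9, sR=20/17; mL=214/153, mR=-146/153; mL+mR=4/9 → advance +1; mR−mL=-40/17 → turn -1·90°
n=3: pose=(3,-5,S); sL=40/37, sR=40/61; mL=2700/2257, mR=-260/2257; mL+mR=40/37 → advance +1; mR−mL=-80/61 → turn -1·90°

0 5/4 1/2 9/8 1/8 3 -6 W
1 8/17 40/53 892/901 -468/901 2 -6 N
2 4/9 20/17 214/153 -146/153 2 -5 E
3 40/37 40/61 2700/2257 -260/2257 3 -5 S
final 3 -6 W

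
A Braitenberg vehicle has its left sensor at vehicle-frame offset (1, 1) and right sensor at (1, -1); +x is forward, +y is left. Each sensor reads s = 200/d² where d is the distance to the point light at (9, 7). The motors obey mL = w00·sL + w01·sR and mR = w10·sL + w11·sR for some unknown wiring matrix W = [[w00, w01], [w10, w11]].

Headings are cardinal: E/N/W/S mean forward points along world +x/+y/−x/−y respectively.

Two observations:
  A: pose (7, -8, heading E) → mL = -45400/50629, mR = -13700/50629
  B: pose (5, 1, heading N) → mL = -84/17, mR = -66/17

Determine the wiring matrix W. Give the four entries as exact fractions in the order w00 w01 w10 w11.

obs A: pose=(7,-8,E) → sL=200/197, sR=200/257, mL=-45400/50629, mR=-13700/50629
obs B: pose=(5,1,N) → sL=4, sR=100/17, mL=-84/17, mR=-66/17
sensor matrix S = [[200/197, 200/257], [4, 100/17]]; det S = 2460800/860693
solve [mL_A; mL_B] = S·[w00; w01] and [mR_A; mR_B] = S·[w10; w11]:
  w00 = -1/2, w01 = -1/2, w10 = 1/2, w11 = -1

-1/2 -1/2 1/2 -1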